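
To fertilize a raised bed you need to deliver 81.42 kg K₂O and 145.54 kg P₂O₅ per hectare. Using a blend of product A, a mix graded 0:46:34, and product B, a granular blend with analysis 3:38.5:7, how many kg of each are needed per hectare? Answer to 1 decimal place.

214.4 kg product A, 121.9 kg product B

Per-hectare balance (a = product A, b = product B):
K₂O: 0.34·a + 0.07·b = 81.42
P₂O₅: 0.46·a + 0.385·b = 145.54
Eliminate a: (row1) − 0.34/0.46·(row2) → -0.214565·b = -26.153, so b = 121.889.
Back-substitute: a = (81.42 − 0.07·121.889) / 0.34 = 214.376.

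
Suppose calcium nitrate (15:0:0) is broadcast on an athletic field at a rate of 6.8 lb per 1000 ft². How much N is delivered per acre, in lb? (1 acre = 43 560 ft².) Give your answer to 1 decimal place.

44.4 lb N per acre

nitrogen per 1000 ft² = 6.8 × 15% = 1.02 lb.
Convert to per acre: 1.02 × 43.56 = 44.4312 lb.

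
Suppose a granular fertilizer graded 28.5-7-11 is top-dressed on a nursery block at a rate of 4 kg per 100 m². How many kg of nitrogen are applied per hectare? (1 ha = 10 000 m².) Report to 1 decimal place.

114.0 kg N per hectare

nitrogen per 100 m² = 4 × 28.5% = 1.14 kg.
Convert to per hectare: 1.14 × 100 = 114 kg.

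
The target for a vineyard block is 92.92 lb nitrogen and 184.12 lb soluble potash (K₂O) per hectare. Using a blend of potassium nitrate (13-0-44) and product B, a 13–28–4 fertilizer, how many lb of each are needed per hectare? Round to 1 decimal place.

388.8 lb potassium nitrate, 325.9 lb product B

Per-hectare balance (a = potassium nitrate, b = product B):
N: 0.13·a + 0.13·b = 92.92
K₂O: 0.44·a + 0.04·b = 184.12
Solving simultaneously: a = 388.823, b = 325.946.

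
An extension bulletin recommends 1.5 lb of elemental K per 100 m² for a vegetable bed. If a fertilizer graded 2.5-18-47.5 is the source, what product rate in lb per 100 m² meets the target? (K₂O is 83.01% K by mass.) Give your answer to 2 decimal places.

As K₂O: 1.5 / 0.8301 = 1.80701 lb per 100 m².
Product per 100 m² = 1.80701 / 47.5% = 3.80423 lb.

3.80 lb of product per hundred sq m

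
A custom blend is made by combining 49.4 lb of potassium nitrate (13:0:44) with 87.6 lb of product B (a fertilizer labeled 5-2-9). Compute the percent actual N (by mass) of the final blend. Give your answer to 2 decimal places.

7.88% N

Total mass = 49.4 + 87.6 = 137 lb.
N mass = 13%×49.4 + 5%×87.6 = 10.802 lb.
% N = 10.802 / 137 = 7.88467%.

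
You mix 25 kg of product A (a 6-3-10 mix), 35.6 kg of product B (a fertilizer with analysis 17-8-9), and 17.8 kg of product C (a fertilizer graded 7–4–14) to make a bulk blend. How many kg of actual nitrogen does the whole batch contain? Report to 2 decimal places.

N mass = 6%×25 + 17%×35.6 + 7%×17.8 = 8.798 kg.

8.80 kg N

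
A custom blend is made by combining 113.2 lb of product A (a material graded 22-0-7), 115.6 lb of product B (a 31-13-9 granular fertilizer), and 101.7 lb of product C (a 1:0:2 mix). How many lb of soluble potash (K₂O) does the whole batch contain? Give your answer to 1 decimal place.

K₂O mass = 7%×113.2 + 9%×115.6 + 2%×101.7 = 20.362 lb.

20.4 lb K₂O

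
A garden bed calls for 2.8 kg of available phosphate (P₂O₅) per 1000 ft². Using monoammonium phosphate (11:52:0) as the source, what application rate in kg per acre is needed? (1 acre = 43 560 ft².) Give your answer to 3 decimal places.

234.554 kg of product per acre

Product per 1000 ft² = 2.8 / 52% = 5.38462 kg.
Convert to per acre: 5.38462 × 43.56 = 234.5538 kg.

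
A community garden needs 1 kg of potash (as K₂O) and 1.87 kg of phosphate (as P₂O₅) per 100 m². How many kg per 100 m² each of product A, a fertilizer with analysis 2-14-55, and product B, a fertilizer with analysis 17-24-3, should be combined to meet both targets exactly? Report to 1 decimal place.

With a, b = kg per 100 m² of product A and product B:
K₂O: 0.55·a + 0.03·b = 1
P₂O₅: 0.14·a + 0.24·b = 1.87
Solving simultaneously: a = 1.43897, b = 6.95227.

1.4 kg product A, 7.0 kg product B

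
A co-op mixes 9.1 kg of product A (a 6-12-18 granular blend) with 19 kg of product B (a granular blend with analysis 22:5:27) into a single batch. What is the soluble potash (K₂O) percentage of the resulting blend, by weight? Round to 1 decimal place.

24.1% K₂O

Total mass = 9.1 + 19 = 28.1 kg.
K₂O mass = 18%×9.1 + 27%×19 = 6.768 kg.
% K₂O = 6.768 / 28.1 = 24.0854%.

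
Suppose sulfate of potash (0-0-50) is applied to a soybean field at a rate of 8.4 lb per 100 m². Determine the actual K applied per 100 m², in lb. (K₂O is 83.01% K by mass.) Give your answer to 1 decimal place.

K₂O per 100 m² = 8.4 × 50% = 4.2 lb.
Elemental K = 4.2 × 0.8301 = 3.48642 lb per 100 m².

3.5 lb K per hundred sq m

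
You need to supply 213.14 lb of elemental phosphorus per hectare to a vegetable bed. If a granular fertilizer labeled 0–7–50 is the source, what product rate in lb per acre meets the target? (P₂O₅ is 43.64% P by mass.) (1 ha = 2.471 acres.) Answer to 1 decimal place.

2823.6 lb of product per acre

As P₂O₅: 213.14 / 0.4364 = 488.405 lb per hectare.
Product per hectare = 488.405 / 7% = 6977.22 lb.
Convert to per acre: 6977.22 × 0.404694 = 2823.64 lb.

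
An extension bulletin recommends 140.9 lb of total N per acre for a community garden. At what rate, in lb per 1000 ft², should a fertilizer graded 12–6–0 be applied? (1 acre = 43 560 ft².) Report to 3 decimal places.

26.955 lb of product per thousand sq ft

Product per acre = 140.9 / 12% = 1174.17 lb.
Convert to per 1000 ft²: 1174.17 × 0.0229568 = 26.9552 lb.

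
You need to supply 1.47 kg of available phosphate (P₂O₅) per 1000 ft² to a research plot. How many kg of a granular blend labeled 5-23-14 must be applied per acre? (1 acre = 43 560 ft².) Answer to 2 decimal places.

Product per 1000 ft² = 1.47 / 23% = 6.3913 kg.
Convert to per acre: 6.3913 × 43.56 = 278.405 kg.

278.41 kg of product per acre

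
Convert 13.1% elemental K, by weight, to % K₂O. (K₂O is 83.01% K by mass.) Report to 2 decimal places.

%K₂O = 13.1 / 0.8301 = 15.7812%.

15.78% K₂O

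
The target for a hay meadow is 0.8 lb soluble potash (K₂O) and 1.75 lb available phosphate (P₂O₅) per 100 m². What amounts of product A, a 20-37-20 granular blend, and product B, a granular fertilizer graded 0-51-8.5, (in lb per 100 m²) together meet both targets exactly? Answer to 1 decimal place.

With a, b = lb per 100 m² of product A and product B:
K₂O: 0.2·a + 0.085·b = 0.8
P₂O₅: 0.37·a + 0.51·b = 1.75
From row1: a = (0.8 − 0.085·b) / 0.2.
Into row2: 0.37·(0.8 − 0.085·b)/0.2 + 0.51·b = 1.75 → b = 0.765415, a = 3.6747.

3.7 lb product A, 0.8 lb product B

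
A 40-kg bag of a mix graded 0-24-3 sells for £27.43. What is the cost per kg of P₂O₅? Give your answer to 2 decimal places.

£2.86 per kg P₂O₅

P₂O₅ in bag = 40 × 24% = 9.6 kg.
Cost per kg P₂O₅ = £27.43 / 9.6 = £2.8573.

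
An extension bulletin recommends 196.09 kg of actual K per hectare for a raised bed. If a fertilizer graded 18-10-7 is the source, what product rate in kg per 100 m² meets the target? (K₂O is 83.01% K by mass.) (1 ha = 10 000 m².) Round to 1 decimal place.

As K₂O: 196.09 / 0.8301 = 236.225 kg per hectare.
Product per hectare = 236.225 / 7% = 3374.64 kg.
Convert to per 100 m²: 3374.64 × 0.01 = 33.7464 kg.

33.7 kg of product per hundred sq m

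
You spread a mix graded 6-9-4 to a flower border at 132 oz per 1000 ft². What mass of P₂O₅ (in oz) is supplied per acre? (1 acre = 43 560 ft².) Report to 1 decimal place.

P₂O₅ per 1000 ft² = 132 × 9% = 11.88 oz.
Convert to per acre: 11.88 × 43.56 = 517.493 oz.

517.5 oz P₂O₅ per acre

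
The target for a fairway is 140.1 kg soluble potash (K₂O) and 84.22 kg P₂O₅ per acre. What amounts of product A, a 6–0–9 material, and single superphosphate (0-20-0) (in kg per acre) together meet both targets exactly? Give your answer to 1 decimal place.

1556.7 kg product A, 421.1 kg single superphosphate

With a, b = kg per acre of product A and single superphosphate:
K₂O: 0.09·a + 0·b = 140.1
P₂O₅: 0·a + 0.2·b = 84.22
Solving simultaneously: a = 1556.67, b = 421.1.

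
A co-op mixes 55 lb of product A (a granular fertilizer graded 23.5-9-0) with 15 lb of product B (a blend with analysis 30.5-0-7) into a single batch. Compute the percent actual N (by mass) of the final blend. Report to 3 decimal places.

Total mass = 55 + 15 = 70 lb.
N mass = 23.5%×55 + 30.5%×15 = 17.5 lb.
% N = 17.5 / 70 = 25%.

25.000% N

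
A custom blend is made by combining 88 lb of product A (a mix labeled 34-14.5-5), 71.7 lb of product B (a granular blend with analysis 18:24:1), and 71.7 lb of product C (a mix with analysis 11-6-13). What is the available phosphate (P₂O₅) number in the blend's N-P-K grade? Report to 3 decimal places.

Total mass = 88 + 71.7 + 71.7 = 231.4 lb.
P₂O₅ mass = 14.5%×88 + 24%×71.7 + 6%×71.7 = 34.27 lb.
% P₂O₅ = 34.27 / 231.4 = 14.8099%.

14.810% P₂O₅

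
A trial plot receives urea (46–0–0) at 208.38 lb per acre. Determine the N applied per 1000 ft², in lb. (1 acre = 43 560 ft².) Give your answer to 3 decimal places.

2.201 lb N per thousand sq ft

nitrogen per acre = 208.38 × 46% = 95.8548 lb.
Convert to per 1000 ft²: 95.8548 × 0.0229568 = 2.20052 lb.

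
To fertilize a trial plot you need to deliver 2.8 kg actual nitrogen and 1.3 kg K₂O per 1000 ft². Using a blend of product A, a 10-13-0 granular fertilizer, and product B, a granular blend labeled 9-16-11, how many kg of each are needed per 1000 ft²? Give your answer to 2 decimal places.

17.36 kg product A, 11.82 kg product B

Let a = kg of product A, b = kg of product B (per 1000 ft²).
N: 0.1·a + 0.09·b = 2.8
K₂O: 0·a + 0.11·b = 1.3
Solving simultaneously: a = 17.3636, b = 11.8182.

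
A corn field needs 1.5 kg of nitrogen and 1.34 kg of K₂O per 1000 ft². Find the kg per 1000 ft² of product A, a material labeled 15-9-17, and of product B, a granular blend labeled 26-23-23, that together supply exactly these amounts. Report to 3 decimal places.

With a, b = kg per 1000 ft² of product A and product B:
N: 0.15·a + 0.26·b = 1.5
K₂O: 0.17·a + 0.23·b = 1.34
Eliminate a: (row1) − 0.15/0.17·(row2) → 0.0570588·b = 0.317647, so b = 5.56701.
Back-substitute: a = (1.5 − 0.26·5.56701) / 0.15 = 0.350515.

0.351 kg product A, 5.567 kg product B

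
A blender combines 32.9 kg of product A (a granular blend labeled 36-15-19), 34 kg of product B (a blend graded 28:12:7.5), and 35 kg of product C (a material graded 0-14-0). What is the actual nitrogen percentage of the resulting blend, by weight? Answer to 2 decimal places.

20.97% N

Total mass = 32.9 + 34 + 35 = 101.9 kg.
N mass = 36%×32.9 + 28%×34 + 0%×35 = 21.364 kg.
% N = 21.364 / 101.9 = 20.9657%.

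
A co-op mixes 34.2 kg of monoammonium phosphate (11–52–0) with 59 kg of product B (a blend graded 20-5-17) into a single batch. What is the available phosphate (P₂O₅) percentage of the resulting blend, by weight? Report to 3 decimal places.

Total mass = 34.2 + 59 = 93.2 kg.
P₂O₅ mass = 52%×34.2 + 5%×59 = 20.734 kg.
% P₂O₅ = 20.734 / 93.2 = 22.2468%.

22.247% P₂O₅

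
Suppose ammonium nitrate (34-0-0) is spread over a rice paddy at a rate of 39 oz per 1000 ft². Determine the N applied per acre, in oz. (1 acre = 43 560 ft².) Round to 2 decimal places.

nitrogen per 1000 ft² = 39 × 34% = 13.26 oz.
Convert to per acre: 13.26 × 43.56 = 577.606 oz.

577.61 oz N per acre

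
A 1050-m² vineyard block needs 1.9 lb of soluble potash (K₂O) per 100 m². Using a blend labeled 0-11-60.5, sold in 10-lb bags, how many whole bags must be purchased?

Product per 100 m² = 1.9 / 60.5% = 3.1405 lb.
Total product = 3.1405 × 1050 / 100 = 32.9752 lb.
Bags = ⌈32.9752 / 10⌉ = 4.

4 bags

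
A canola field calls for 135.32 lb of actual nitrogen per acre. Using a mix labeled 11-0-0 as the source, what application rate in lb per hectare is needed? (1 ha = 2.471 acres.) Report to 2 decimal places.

Product per acre = 135.32 / 11% = 1230.18 lb.
Convert to per hectare: 1230.18 × 2.471 = 3039.779 lb.

3039.78 lb of product per hectare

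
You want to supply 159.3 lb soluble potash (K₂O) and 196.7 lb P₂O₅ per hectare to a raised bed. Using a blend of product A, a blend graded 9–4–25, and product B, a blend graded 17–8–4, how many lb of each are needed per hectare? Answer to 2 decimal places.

Let a = lb of product A, b = lb of product B (per hectare).
K₂O: 0.25·a + 0.04·b = 159.3
P₂O₅: 0.04·a + 0.08·b = 196.7
Eliminate a: (row1) − 0.25/0.04·(row2) → -0.46·b = -1070.08, so b = 2326.25.
Back-substitute: a = (159.3 − 0.04·2326.25) / 0.25 = 265.

265.00 lb product A, 2326.25 lb product B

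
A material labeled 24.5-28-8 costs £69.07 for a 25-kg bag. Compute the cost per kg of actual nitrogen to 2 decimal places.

N in bag = 25 × 24.5% = 6.125 kg.
Cost per kg N = £69.07 / 6.125 = £11.2767.

£11.28 per kg N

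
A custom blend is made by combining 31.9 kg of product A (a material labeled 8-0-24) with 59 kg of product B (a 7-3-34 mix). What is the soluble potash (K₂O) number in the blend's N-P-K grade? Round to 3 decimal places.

30.491% K₂O

Total mass = 31.9 + 59 = 90.9 kg.
K₂O mass = 24%×31.9 + 34%×59 = 27.716 kg.
% K₂O = 27.716 / 90.9 = 30.4906%.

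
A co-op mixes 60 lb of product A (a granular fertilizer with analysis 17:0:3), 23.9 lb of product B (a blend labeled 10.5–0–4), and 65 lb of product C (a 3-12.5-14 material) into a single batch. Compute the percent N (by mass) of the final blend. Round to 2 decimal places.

Total mass = 60 + 23.9 + 65 = 148.9 lb.
N mass = 17%×60 + 10.5%×23.9 + 3%×65 = 14.6595 lb.
% N = 14.6595 / 148.9 = 9.8452%.

9.85% N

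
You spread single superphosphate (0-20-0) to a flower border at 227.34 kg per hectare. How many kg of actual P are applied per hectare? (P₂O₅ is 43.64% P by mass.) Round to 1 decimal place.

19.8 kg P per hectare

P₂O₅ per hectare = 227.34 × 20% = 45.468 kg.
Elemental P = 45.468 × 0.4364 = 19.8422 kg per hectare.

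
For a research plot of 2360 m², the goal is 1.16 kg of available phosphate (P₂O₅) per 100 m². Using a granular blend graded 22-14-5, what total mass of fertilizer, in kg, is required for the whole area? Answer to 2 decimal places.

Product per 100 m² = 1.16 / 14% = 8.28571 kg.
Total product = 8.28571 × 2360 / 100 = 195.543 kg.

195.54 kg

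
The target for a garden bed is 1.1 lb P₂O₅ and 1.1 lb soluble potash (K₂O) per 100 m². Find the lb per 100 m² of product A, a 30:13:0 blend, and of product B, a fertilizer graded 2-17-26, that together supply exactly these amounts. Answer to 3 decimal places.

2.929 lb product A, 4.231 lb product B

With a, b = lb per 100 m² of product A and product B:
P₂O₅: 0.13·a + 0.17·b = 1.1
K₂O: 0·a + 0.26·b = 1.1
Solving simultaneously: a = 2.92899, b = 4.23077.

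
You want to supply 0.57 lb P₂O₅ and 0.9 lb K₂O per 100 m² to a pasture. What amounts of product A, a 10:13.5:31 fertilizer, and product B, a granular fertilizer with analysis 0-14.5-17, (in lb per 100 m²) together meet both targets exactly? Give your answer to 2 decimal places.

Let a = lb of product A, b = lb of product B (per 100 m²).
P₂O₅: 0.135·a + 0.145·b = 0.57
K₂O: 0.31·a + 0.17·b = 0.9
Solving simultaneously: a = 1.52727, b = 2.50909.

1.53 lb product A, 2.51 lb product B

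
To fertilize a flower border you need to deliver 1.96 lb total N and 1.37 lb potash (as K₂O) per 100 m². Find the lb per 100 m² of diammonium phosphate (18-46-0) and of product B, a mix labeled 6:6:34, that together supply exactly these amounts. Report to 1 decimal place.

9.5 lb diammonium phosphate, 4.0 lb product B

Per-100 m² balance (a = diammonium phosphate, b = product B):
N: 0.18·a + 0.06·b = 1.96
K₂O: 0·a + 0.34·b = 1.37
Solving simultaneously: a = 9.54575, b = 4.02941.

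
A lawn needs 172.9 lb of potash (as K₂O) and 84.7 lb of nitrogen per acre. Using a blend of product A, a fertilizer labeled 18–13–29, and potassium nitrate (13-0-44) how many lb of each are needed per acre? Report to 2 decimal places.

356.41 lb product A, 158.05 lb potassium nitrate

Let a = lb of product A, b = lb of potassium nitrate (per acre).
K₂O: 0.29·a + 0.44·b = 172.9
N: 0.18·a + 0.13·b = 84.7
Eliminate a: (row1) − 0.29/0.18·(row2) → 0.230556·b = 36.4389, so b = 158.048.
Back-substitute: a = (172.9 − 0.44·158.048) / 0.29 = 356.4096.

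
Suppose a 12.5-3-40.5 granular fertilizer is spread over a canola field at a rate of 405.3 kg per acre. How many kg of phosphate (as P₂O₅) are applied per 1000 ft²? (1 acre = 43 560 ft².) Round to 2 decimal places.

P₂O₅ per acre = 405.3 × 3% = 12.159 kg.
Convert to per 1000 ft²: 12.159 × 0.0229568 = 0.279132 kg.

0.28 kg P₂O₅ per thousand sq ft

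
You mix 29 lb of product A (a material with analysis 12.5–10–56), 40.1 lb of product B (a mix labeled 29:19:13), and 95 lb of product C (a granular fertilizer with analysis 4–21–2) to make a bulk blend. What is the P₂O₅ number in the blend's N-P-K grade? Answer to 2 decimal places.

Total mass = 29 + 40.1 + 95 = 164.1 lb.
P₂O₅ mass = 10%×29 + 19%×40.1 + 21%×95 = 30.469 lb.
% P₂O₅ = 30.469 / 164.1 = 18.5673%.

18.57% P₂O₅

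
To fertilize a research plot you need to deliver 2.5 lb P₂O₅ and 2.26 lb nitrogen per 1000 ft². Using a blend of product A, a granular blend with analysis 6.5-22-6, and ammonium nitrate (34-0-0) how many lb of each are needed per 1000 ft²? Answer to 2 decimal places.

Let a = lb of product A, b = lb of ammonium nitrate (per 1000 ft²).
P₂O₅: 0.22·a + 0·b = 2.5
N: 0.065·a + 0.34·b = 2.26
Eliminate b: (row1) − 0/0.34·(row2) → 0.22·a = 2.5, so a = 11.3636.
Then b = (2.26 − 0.065·11.3636) / 0.34 = 4.4746.

11.36 lb product A, 4.47 lb ammonium nitrate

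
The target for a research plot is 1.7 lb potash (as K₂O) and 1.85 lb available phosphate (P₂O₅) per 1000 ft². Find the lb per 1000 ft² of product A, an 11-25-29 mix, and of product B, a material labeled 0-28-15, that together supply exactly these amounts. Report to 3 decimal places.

4.542 lb product A, 2.551 lb product B

Let a = lb of product A, b = lb of product B (per 1000 ft²).
K₂O: 0.29·a + 0.15·b = 1.7
P₂O₅: 0.25·a + 0.28·b = 1.85
From row1: a = (1.7 − 0.15·b) / 0.29.
Into row2: 0.25·(1.7 − 0.15·b)/0.29 + 0.28·b = 1.85 → b = 2.55149, a = 4.54233.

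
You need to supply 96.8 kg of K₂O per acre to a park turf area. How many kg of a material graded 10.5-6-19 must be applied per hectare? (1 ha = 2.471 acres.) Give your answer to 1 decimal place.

Product per acre = 96.8 / 19% = 509.474 kg.
Convert to per hectare: 509.474 × 2.471 = 1258.91 kg.

1258.9 kg of product per hectare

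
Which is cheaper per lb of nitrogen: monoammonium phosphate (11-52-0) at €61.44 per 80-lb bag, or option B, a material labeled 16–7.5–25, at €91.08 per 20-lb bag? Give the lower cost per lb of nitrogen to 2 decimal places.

€6.98 per lb N (monoammonium phosphate)

monoammonium phosphate: N per bag = 80 × 11% = 8.8 lb; cost = 61.44 / 8.8 = €6.9818/lb N.
option B: N per bag = 20 × 16% = 3.2 lb; cost = 91.08 / 3.2 = €28.4625/lb N.
monoammonium phosphate is cheaper.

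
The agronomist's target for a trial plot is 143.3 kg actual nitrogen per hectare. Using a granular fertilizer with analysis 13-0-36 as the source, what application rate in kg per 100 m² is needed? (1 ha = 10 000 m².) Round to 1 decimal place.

Product per hectare = 143.3 / 13% = 1102.31 kg.
Convert to per 100 m²: 1102.31 × 0.01 = 11.0231 kg.

11.0 kg of product per hundred sq m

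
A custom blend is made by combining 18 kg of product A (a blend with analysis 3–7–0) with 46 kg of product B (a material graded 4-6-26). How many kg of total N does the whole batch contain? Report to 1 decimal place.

2.4 kg N

N mass = 3%×18 + 4%×46 = 2.38 kg.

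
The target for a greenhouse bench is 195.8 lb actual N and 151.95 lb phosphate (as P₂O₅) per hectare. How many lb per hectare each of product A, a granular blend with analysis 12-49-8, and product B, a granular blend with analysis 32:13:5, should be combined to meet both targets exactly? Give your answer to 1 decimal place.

164.1 lb product A, 550.3 lb product B

Per-hectare balance (a = product A, b = product B):
N: 0.12·a + 0.32·b = 195.8
P₂O₅: 0.49·a + 0.13·b = 151.95
Eliminate b: (row1) − 0.32/0.13·(row2) → -1.08615·a = -178.231, so a = 164.093.
Then b = (151.95 − 0.49·164.093) / 0.13 = 550.34.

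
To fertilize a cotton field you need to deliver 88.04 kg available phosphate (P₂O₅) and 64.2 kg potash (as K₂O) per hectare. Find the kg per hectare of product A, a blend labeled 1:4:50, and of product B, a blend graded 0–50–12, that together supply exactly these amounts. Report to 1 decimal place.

87.8 kg product A, 169.1 kg product B

Let a = kg of product A, b = kg of product B (per hectare).
P₂O₅: 0.04·a + 0.5·b = 88.04
K₂O: 0.5·a + 0.12·b = 64.2
Eliminate b: (row1) − 0.5/0.12·(row2) → -2.04333·a = -179.46, so a = 87.8271.
Then b = (64.2 − 0.5·87.8271) / 0.12 = 169.054.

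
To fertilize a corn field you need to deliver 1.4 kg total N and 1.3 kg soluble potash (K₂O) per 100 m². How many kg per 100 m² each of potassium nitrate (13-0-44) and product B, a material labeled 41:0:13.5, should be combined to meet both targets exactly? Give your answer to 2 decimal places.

2.11 kg potassium nitrate, 2.74 kg product B

Let a = kg of potassium nitrate, b = kg of product B (per 100 m²).
N: 0.13·a + 0.41·b = 1.4
K₂O: 0.44·a + 0.135·b = 1.3
From row1: a = (1.4 − 0.41·b) / 0.13.
Into row2: 0.44·(1.4 − 0.41·b)/0.13 + 0.135·b = 1.3 → b = 2.74486, a = 2.11237.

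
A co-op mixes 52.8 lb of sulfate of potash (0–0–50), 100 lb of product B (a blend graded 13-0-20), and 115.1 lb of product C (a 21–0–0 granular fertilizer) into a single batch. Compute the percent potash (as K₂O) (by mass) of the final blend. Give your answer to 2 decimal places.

Total mass = 52.8 + 100 + 115.1 = 267.9 lb.
K₂O mass = 50%×52.8 + 20%×100 + 0%×115.1 = 46.4 lb.
% K₂O = 46.4 / 267.9 = 17.3199%.

17.32% K₂O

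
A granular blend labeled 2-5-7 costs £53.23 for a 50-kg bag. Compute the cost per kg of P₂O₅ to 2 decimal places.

£21.29 per kg P₂O₅

P₂O₅ in bag = 50 × 5% = 2.5 kg.
Cost per kg P₂O₅ = £53.23 / 2.5 = £21.2920.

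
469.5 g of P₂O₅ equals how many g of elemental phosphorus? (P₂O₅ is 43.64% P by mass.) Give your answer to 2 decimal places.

P = 469.5 × 0.4364 = 204.8898 g.

204.89 g P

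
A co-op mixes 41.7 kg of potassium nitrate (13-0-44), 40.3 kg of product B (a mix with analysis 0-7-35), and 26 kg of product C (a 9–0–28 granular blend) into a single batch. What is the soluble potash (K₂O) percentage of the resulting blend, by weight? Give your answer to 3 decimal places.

Total mass = 41.7 + 40.3 + 26 = 108 kg.
K₂O mass = 44%×41.7 + 35%×40.3 + 28%×26 = 39.733 kg.
% K₂O = 39.733 / 108 = 36.7898%.

36.790% K₂O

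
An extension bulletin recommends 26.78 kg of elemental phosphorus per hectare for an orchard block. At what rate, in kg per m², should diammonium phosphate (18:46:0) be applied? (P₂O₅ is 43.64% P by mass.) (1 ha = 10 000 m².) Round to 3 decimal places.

0.013 kg of product per sq m

As P₂O₅: 26.78 / 0.4364 = 61.3657 kg per hectare.
Product per hectare = 61.3657 / 46% = 133.404 kg.
Convert to per m²: 133.404 × 0.0001 = 0.0133404 kg.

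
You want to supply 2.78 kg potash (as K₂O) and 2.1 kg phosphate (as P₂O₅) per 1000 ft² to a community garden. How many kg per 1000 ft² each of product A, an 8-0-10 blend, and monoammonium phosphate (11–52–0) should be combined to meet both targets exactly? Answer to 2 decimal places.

Per-1000 ft² balance (a = product A, b = monoammonium phosphate):
K₂O: 0.1·a + 0·b = 2.78
P₂O₅: 0·a + 0.52·b = 2.1
Solving simultaneously: a = 27.8, b = 4.03846.

27.80 kg product A, 4.04 kg monoammonium phosphate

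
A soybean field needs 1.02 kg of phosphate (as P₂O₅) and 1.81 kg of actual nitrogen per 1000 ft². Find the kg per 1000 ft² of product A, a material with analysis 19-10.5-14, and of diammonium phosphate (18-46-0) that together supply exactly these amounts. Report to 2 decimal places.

9.47 kg product A, 0.05 kg diammonium phosphate

With a, b = kg per 1000 ft² of product A and diammonium phosphate:
P₂O₅: 0.105·a + 0.46·b = 1.02
N: 0.19·a + 0.18·b = 1.81
Solving simultaneously: a = 9.47445, b = 0.0547445.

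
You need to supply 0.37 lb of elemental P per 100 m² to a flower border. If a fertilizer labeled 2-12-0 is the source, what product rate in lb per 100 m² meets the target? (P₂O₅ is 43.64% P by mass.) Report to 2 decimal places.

As P₂O₅: 0.37 / 0.4364 = 0.847846 lb per 100 m².
Product per 100 m² = 0.847846 / 12% = 7.06538 lb.

7.07 lb of product per hundred sq m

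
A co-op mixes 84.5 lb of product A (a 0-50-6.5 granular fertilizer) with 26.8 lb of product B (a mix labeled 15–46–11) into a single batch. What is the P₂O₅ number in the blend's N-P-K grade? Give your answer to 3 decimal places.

49.037% P₂O₅

Total mass = 84.5 + 26.8 = 111.3 lb.
P₂O₅ mass = 50%×84.5 + 46%×26.8 = 54.578 lb.
% P₂O₅ = 54.578 / 111.3 = 49.0368%.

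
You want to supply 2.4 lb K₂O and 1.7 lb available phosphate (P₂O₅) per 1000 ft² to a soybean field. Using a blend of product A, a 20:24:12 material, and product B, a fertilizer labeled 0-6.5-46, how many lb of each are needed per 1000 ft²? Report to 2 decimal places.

6.10 lb product A, 3.63 lb product B

Per-1000 ft² balance (a = product A, b = product B):
K₂O: 0.12·a + 0.46·b = 2.4
P₂O₅: 0.24·a + 0.065·b = 1.7
Solving simultaneously: a = 6.10136, b = 3.62573.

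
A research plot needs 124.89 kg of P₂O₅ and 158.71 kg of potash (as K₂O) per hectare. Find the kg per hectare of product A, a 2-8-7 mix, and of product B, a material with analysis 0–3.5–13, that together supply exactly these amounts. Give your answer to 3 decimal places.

1343.503 kg product A, 497.421 kg product B

Let a = kg of product A, b = kg of product B (per hectare).
P₂O₅: 0.08·a + 0.035·b = 124.89
K₂O: 0.07·a + 0.13·b = 158.71
Eliminate b: (row1) − 0.035/0.13·(row2) → 0.0611538·a = 82.1604, so a = 1343.5031.
Then b = (158.71 − 0.07·1343.5031) / 0.13 = 497.4214.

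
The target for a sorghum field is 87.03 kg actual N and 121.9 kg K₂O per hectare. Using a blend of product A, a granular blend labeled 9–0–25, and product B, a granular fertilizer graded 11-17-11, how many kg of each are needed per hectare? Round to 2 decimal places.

With a, b = kg per hectare of product A and product B:
N: 0.09·a + 0.11·b = 87.03
K₂O: 0.25·a + 0.11·b = 121.9
Eliminate a: (row1) − 0.09/0.25·(row2) → 0.0704·b = 43.146, so b = 612.869.
Back-substitute: a = (87.03 − 0.11·612.869) / 0.09 = 217.938.

217.94 kg product A, 612.87 kg product B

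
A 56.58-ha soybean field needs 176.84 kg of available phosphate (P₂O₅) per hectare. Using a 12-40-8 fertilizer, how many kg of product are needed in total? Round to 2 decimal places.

25014.02 kg

Product per hectare = 176.84 / 40% = 442.1 kg.
Total product = 442.1 × 56.58 = 25014.018 kg.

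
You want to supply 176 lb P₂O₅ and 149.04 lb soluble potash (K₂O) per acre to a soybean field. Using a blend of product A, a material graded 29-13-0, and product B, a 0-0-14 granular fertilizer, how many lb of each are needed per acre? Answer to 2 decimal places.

1353.85 lb product A, 1064.57 lb product B

Per-acre balance (a = product A, b = product B):
P₂O₅: 0.13·a + 0·b = 176
K₂O: 0·a + 0.14·b = 149.04
Solving simultaneously: a = 1353.846, b = 1064.571.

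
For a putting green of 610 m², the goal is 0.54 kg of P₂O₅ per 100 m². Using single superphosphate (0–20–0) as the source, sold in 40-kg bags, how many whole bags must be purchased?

1 bags

Product per 100 m² = 0.54 / 20% = 2.7 kg.
Total product = 2.7 × 610 / 100 = 16.47 kg.
Bags = ⌈16.47 / 40⌉ = 1.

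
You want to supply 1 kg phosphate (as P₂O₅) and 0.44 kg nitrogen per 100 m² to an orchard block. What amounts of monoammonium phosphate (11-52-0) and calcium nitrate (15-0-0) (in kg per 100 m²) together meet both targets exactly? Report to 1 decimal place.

With a, b = kg per 100 m² of monoammonium phosphate and calcium nitrate:
P₂O₅: 0.52·a + 0·b = 1
N: 0.11·a + 0.15·b = 0.44
From row1: a = (1 − 0·b) / 0.52.
Into row2: 0.11·(1 − 0·b)/0.52 + 0.15·b = 0.44 → b = 1.52308, a = 1.92308.

1.9 kg monoammonium phosphate, 1.5 kg calcium nitrate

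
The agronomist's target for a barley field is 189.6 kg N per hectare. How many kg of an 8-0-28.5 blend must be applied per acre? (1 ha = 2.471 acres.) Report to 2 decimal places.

959.13 kg of product per acre

Product per hectare = 189.6 / 8% = 2370 kg.
Convert to per acre: 2370 × 0.404694 = 959.126 kg.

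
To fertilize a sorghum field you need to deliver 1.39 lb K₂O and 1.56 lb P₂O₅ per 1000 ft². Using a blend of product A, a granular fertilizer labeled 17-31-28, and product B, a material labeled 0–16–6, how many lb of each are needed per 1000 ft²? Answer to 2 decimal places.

Per-1000 ft² balance (a = product A, b = product B):
K₂O: 0.28·a + 0.06·b = 1.39
P₂O₅: 0.31·a + 0.16·b = 1.56
From row1: a = (1.39 − 0.06·b) / 0.28.
Into row2: 0.31·(1.39 − 0.06·b)/0.28 + 0.16·b = 1.56 → b = 0.225191, a = 4.91603.

4.92 lb product A, 0.23 lb product B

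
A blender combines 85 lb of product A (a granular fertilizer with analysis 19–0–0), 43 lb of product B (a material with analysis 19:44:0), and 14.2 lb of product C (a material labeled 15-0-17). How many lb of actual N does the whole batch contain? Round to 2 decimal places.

N mass = 19%×85 + 19%×43 + 15%×14.2 = 26.45 lb.

26.45 lb N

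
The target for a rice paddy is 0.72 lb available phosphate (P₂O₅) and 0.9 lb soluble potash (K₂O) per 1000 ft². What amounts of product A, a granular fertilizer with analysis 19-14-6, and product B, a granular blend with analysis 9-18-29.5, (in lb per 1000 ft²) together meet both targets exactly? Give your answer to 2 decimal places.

1.65 lb product A, 2.71 lb product B

With a, b = lb per 1000 ft² of product A and product B:
P₂O₅: 0.14·a + 0.18·b = 0.72
K₂O: 0.06·a + 0.295·b = 0.9
Eliminate a: (row1) − 0.14/0.06·(row2) → -0.508333·b = -1.38, so b = 2.71475.
Back-substitute: a = (0.72 − 0.18·2.71475) / 0.14 = 1.65246.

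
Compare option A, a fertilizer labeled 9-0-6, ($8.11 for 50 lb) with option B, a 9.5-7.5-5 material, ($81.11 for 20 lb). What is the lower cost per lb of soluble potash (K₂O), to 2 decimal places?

$2.70 per lb K₂O (option A)

option A: K₂O per bag = 50 × 6% = 3 lb; cost = 8.11 / 3 = $2.7033/lb K₂O.
option B: K₂O per bag = 20 × 5% = 1 lb; cost = 81.11 / 1 = $81.1100/lb K₂O.
option A is cheaper.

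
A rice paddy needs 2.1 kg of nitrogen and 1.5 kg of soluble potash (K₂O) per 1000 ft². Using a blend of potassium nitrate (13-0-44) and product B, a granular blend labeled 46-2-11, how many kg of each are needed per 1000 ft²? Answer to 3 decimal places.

Per-1000 ft² balance (a = potassium nitrate, b = product B):
N: 0.13·a + 0.46·b = 2.1
K₂O: 0.44·a + 0.11·b = 1.5
Eliminate b: (row1) − 0.46/0.11·(row2) → -1.71·a = -4.17273, so a = 2.44019.
Then b = (1.5 − 0.44·2.44019) / 0.11 = 3.8756.

2.440 kg potassium nitrate, 3.876 kg product B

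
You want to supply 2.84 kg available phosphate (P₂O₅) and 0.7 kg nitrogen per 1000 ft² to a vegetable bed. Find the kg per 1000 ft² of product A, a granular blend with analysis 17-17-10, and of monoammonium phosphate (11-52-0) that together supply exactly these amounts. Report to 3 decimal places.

0.740 kg product A, 5.220 kg monoammonium phosphate

Per-1000 ft² balance (a = product A, b = monoammonium phosphate):
P₂O₅: 0.17·a + 0.52·b = 2.84
N: 0.17·a + 0.11·b = 0.7
Solving simultaneously: a = 0.740316, b = 5.21951.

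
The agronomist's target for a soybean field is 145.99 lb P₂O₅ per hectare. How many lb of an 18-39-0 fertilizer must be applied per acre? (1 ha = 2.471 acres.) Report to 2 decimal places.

151.49 lb of product per acre

Product per hectare = 145.99 / 39% = 374.333 lb.
Convert to per acre: 374.333 × 0.404694 = 151.491 lb.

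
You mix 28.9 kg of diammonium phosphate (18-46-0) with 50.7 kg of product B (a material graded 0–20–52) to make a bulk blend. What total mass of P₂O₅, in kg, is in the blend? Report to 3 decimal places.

P₂O₅ mass = 46%×28.9 + 20%×50.7 = 23.434 kg.

23.434 kg P₂O₅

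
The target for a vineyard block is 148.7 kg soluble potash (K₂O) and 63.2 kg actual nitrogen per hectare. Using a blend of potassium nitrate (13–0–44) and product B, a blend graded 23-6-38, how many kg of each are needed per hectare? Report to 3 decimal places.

Let a = kg of potassium nitrate, b = kg of product B (per hectare).
K₂O: 0.44·a + 0.38·b = 148.7
N: 0.13·a + 0.23·b = 63.2
Eliminate b: (row1) − 0.38/0.23·(row2) → 0.225217·a = 44.2826, so a = 196.6216.
Then b = (63.2 − 0.13·196.6216) / 0.23 = 163.6486.

196.622 kg potassium nitrate, 163.649 kg product B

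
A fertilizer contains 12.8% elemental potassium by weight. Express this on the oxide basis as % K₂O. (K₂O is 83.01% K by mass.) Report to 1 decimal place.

15.4% K₂O

%K₂O = 12.8 / 0.8301 = 15.4198%.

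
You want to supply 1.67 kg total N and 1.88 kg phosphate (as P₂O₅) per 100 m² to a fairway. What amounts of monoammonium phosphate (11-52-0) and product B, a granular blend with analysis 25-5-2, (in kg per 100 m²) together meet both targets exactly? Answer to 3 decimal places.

Per-100 m² balance (a = monoammonium phosphate, b = product B):
N: 0.11·a + 0.25·b = 1.67
P₂O₅: 0.52·a + 0.05·b = 1.88
Eliminate b: (row1) − 0.25/0.05·(row2) → -2.49·a = -7.73, so a = 3.10442.
Then b = (1.88 − 0.52·3.10442) / 0.05 = 5.31406.

3.104 kg monoammonium phosphate, 5.314 kg product B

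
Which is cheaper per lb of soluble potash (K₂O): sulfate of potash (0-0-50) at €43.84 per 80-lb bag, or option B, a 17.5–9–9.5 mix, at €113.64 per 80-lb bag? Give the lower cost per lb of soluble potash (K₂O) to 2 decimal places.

sulfate of potash: K₂O per bag = 80 × 50% = 40 lb; cost = 43.84 / 40 = €1.0960/lb K₂O.
option B: K₂O per bag = 80 × 9.5% = 7.6 lb; cost = 113.64 / 7.6 = €14.9526/lb K₂O.
sulfate of potash is cheaper.

€1.10 per lb K₂O (sulfate of potash)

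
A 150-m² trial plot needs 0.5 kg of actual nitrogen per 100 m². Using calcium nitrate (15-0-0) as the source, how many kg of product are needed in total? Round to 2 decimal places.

5.00 kg

Product per 100 m² = 0.5 / 15% = 3.33333 kg.
Total product = 3.33333 × 150 / 100 = 5 kg.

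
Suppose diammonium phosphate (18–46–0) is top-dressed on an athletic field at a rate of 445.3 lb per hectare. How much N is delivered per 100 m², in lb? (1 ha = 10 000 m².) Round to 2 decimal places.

nitrogen per hectare = 445.3 × 18% = 80.154 lb.
Convert to per 100 m²: 80.154 × 0.01 = 0.80154 lb.

0.80 lb N per hundred sq m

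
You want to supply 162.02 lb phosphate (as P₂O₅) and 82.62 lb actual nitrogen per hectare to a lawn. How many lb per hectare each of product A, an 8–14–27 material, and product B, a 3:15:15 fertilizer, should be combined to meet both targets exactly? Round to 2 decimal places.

With a, b = lb per hectare of product A and product B:
P₂O₅: 0.14·a + 0.15·b = 162.02
N: 0.08·a + 0.03·b = 82.62
Eliminate a: (row1) − 0.14/0.08·(row2) → 0.0975·b = 17.435, so b = 178.821.
Back-substitute: a = (162.02 − 0.15·178.821) / 0.14 = 965.692.

965.69 lb product A, 178.82 lb product B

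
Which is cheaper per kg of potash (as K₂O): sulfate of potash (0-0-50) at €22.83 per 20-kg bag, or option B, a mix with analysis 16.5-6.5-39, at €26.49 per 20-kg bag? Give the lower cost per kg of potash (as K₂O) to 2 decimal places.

€2.28 per kg K₂O (sulfate of potash)

sulfate of potash: K₂O per bag = 20 × 50% = 10 kg; cost = 22.83 / 10 = €2.2830/kg K₂O.
option B: K₂O per bag = 20 × 39% = 7.8 kg; cost = 26.49 / 7.8 = €3.3962/kg K₂O.
sulfate of potash is cheaper.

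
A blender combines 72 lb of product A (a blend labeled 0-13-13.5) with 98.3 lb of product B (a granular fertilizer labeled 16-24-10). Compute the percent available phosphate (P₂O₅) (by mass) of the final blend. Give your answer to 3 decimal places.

Total mass = 72 + 98.3 = 170.3 lb.
P₂O₅ mass = 13%×72 + 24%×98.3 = 32.952 lb.
% P₂O₅ = 32.952 / 170.3 = 19.3494%.

19.349% P₂O₅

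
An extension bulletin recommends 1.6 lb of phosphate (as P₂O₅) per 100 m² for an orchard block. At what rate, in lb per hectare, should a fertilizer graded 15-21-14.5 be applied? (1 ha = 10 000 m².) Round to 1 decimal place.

761.9 lb of product per hectare

Product per 100 m² = 1.6 / 21% = 7.61905 lb.
Convert to per hectare: 7.61905 × 100 = 761.905 lb.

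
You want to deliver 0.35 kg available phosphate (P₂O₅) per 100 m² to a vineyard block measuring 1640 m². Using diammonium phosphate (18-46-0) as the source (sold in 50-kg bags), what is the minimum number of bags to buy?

Product per 100 m² = 0.35 / 46% = 0.76087 kg.
Total product = 0.76087 × 1640 / 100 = 12.4783 kg.
Bags = ⌈12.4783 / 50⌉ = 1.

1 bags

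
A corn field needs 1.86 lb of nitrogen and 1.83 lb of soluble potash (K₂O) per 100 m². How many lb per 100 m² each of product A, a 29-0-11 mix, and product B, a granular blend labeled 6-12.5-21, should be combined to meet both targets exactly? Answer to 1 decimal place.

5.2 lb product A, 6.0 lb product B

With a, b = lb per 100 m² of product A and product B:
N: 0.29·a + 0.06·b = 1.86
K₂O: 0.11·a + 0.21·b = 1.83
Eliminate b: (row1) − 0.06/0.21·(row2) → 0.258571·a = 1.33714, so a = 5.17127.
Then b = (1.83 − 0.11·5.17127) / 0.21 = 6.00552.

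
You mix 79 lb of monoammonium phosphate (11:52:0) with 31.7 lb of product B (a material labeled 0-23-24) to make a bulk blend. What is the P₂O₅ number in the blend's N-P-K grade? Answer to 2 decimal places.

Total mass = 79 + 31.7 = 110.7 lb.
P₂O₅ mass = 52%×79 + 23%×31.7 = 48.371 lb.
% P₂O₅ = 48.371 / 110.7 = 43.6956%.

43.70% P₂O₅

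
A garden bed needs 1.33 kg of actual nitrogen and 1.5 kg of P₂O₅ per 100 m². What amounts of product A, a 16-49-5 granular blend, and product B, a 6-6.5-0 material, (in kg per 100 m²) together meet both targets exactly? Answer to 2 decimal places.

With a, b = kg per 100 m² of product A and product B:
N: 0.16·a + 0.06·b = 1.33
P₂O₅: 0.49·a + 0.065·b = 1.5
Solving simultaneously: a = 0.186842, b = 21.6684.

0.19 kg product A, 21.67 kg product B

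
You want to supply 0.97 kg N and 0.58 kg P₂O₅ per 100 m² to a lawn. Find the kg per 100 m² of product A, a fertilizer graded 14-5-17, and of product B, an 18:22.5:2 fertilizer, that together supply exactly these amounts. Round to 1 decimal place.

Let a = kg of product A, b = kg of product B (per 100 m²).
N: 0.14·a + 0.18·b = 0.97
P₂O₅: 0.05·a + 0.225·b = 0.58
Solving simultaneously: a = 5.06, b = 1.45333.

5.1 kg product A, 1.5 kg product B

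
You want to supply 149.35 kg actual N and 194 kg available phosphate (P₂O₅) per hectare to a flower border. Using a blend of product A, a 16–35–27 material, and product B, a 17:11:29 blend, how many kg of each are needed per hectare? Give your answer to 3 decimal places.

395.024 kg product A, 506.742 kg product B

Per-hectare balance (a = product A, b = product B):
N: 0.16·a + 0.17·b = 149.35
P₂O₅: 0.35·a + 0.11·b = 194
Eliminate b: (row1) − 0.17/0.11·(row2) → -0.380909·a = -150.468, so a = 395.0239.
Then b = (194 − 0.35·395.0239) / 0.11 = 506.7422.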